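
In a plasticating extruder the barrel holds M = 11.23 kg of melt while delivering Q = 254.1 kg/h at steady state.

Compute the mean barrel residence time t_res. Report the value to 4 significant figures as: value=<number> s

Convert throughput: Q = 254.1 kg/h = 254.1/3600 = 0.0705833 kg/s
t_res = M / Q_s = 11.23 / 0.0705833 = 159.103 s

value=159.1 s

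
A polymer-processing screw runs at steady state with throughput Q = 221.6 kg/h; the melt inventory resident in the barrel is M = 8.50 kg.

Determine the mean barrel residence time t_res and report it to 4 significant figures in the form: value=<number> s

Convert throughput: Q = 221.6 kg/h = 221.6/3600 = 0.0615556 kg/s
t_res = M / Q_s = 8.50 / 0.0615556 = 138.087 s

value=138.1 s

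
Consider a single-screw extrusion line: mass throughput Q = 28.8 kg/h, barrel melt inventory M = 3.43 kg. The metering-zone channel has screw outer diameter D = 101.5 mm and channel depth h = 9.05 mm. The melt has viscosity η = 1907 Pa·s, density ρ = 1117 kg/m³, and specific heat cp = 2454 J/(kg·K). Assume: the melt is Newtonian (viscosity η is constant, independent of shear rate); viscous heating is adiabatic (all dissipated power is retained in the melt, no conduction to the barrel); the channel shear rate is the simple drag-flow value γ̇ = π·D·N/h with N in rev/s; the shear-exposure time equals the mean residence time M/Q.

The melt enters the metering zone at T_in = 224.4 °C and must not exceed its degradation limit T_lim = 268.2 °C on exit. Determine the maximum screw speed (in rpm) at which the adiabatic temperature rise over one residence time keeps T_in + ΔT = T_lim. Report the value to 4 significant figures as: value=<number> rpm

Q_s = Q / 3600 = 28.8 / 3600 = 0.008 kg/s
Mean residence time: t_res = M/Q_s = 3.43 kg / 0.008 kg/s = 428.75 s
Geometry in SI: D = 101.5 mm → 0.1015 m, h = 9.05 mm → 0.00905 m
ΔT_a = T_lim − T_in = 268.2 °C − 224.4 °C = 43.8 K
Invert ΔT = ηγ̇²t_res/(ρcp) for γ̇: γ̇_max² = ΔT_a ρ cp / (η t_res) = 43.8·1117·2454 / (1907·428.75) = 146.841 s⁻²
γ̇_max = √146.841 = 12.1178 s⁻¹
N_max = γ̇_max·h / (π·D) = 12.1178 · 0.00905 / (π · 0.1015) = 0.343919 rev/s = 20.6351 rpm

value=20.64 rpm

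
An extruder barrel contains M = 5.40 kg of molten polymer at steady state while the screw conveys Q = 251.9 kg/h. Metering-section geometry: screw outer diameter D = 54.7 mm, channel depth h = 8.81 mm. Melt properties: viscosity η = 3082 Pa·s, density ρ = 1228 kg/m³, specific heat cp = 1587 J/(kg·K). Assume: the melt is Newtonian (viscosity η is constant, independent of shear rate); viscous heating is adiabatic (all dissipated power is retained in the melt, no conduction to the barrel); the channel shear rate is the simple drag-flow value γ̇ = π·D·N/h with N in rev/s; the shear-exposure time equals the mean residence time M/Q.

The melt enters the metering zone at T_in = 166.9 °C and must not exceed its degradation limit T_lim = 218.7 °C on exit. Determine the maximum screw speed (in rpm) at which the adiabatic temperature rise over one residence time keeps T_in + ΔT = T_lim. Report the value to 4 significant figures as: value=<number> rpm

value=63.37 rpm

Q_s = Q / 3600 = 251.9 / 3600 = 0.0699722 kg/s
t_res = M / Q_s = 5.40 ÷ 0.0699722 = 77.1735 s
Geometry in SI: D = 54.7 mm → 0.0547 m, h = 8.81 mm → 0.00881 m
Allowable rise: ΔT_a = T_lim − T_in = 218.7 − 166.9 = 51.8 K
γ̇_max² = ΔT_a·ρ·cp/(η·t_res) = 51.8·1228·1587/(3082·77.1735) = 424.428 s⁻²
γ̇_max = √424.428 = 20.6017 s⁻¹
Solve γ̇ = πDN/h for N: N_max = γ̇_max·h/(π·D) = 20.6017 × 0.00881 / (π × 0.0547) = 1.05619 rev/s = 63.3712 rpm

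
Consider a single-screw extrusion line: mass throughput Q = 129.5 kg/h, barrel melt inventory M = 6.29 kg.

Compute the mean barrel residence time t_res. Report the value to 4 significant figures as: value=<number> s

Convert throughput: Q = 129.5 kg/h = 129.5/3600 = 0.0359722 kg/s
t_res = M / Q_s = 6.29 ÷ 0.0359722 = 174.857 s

value=174.9 s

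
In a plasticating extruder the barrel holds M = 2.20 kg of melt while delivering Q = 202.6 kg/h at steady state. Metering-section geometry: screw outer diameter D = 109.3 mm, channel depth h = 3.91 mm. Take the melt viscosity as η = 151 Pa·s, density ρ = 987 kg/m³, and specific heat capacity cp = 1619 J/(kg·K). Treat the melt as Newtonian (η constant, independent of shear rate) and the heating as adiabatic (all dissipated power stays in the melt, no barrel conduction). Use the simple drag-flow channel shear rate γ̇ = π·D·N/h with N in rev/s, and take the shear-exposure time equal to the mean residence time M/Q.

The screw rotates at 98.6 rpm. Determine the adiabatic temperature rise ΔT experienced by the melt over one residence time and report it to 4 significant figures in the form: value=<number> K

Throughput in SI: Q_s = 202.6 kg/h ÷ 3600 s/h = 0.0562778 kg/s
t_res = M / Q_s = 2.20 ÷ 0.0562778 = 39.0918 s
Geometry in metres: D = 109.3 mm → 0.1093 m, h = 3.91 mm → 0.00391 m; screw speed N = 98.6 rpm = 1.64333 rev/s
γ̇ = π·D·N / h = π · 0.1093 · 1.64333 / 0.00391 = 144.317 s⁻¹
ΔT = η·γ̇²·t_res/(ρ·cp) = [151 × 144.317² × 39.0918] / [987 × 1619] = 76.9372 K

value=76.94 K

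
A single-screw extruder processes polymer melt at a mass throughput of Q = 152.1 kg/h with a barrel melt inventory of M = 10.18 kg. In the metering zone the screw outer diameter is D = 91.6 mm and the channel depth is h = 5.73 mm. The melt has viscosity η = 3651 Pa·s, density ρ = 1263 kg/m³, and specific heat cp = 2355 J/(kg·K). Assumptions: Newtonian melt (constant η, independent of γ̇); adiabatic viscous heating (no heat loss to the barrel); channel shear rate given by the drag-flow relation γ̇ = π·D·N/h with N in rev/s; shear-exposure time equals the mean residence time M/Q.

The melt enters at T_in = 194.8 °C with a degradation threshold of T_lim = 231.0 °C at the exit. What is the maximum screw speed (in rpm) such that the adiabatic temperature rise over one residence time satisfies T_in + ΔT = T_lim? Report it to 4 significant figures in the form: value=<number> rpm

value=13.22 rpm

Throughput in SI: Q_s = 152.1 kg/h ÷ 3600 s/h = 0.04225 kg/s
t_res = M / Q_s = 10.18 ÷ 0.04225 = 240.947 s
D = 91.6 mm = 0.0916 m;  h = 5.73 mm = 0.00573 m
Allowable rise: ΔT_a = T_lim − T_in = 231.0 − 194.8 = 36.2 K
Invert ΔT = ηγ̇²t_res/(ρcp) for γ̇: γ̇_max² = ΔT_a ρ cp / (η t_res) = 36.2·1263·2355 / (3651·240.947) = 122.397 s⁻²
γ̇_max = √122.397 = 11.0633 s⁻¹
N_max = γ̇_max·h / (π·D) = 11.0633 · 0.00573 / (π · 0.0916) = 0.22029 rev/s = 13.2174 rpm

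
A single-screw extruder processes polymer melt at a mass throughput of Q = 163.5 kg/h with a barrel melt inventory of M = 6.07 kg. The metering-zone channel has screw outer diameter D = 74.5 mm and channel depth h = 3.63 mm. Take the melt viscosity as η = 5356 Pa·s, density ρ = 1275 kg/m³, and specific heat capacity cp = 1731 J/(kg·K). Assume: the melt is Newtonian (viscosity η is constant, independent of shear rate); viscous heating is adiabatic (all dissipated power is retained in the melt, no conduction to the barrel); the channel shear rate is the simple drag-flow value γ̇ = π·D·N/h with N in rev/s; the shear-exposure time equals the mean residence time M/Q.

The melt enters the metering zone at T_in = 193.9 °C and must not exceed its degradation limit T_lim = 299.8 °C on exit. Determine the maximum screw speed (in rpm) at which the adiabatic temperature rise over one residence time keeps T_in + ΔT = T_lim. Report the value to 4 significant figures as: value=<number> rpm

Q_s = Q / 3600 = 163.5 / 3600 = 0.0454167 kg/s
Mean residence time: t_res = M/Q_s = 6.07 kg / 0.0454167 kg/s = 133.651 s
Geometry in SI: D = 74.5 mm → 0.0745 m, h = 3.63 mm → 0.00363 m
ΔT_a = T_lim − T_in = 299.8 °C − 193.9 °C = 105.9 K
γ̇_max² = ΔT_a·ρ·cp / (η·t_res) = [105.9 × 1275 × 1731] / [5356 × 133.651] = 326.505 s⁻²
Take the square root: γ̇_max = √(326.505) = 18.0694 s⁻¹
N_max = γ̇_max h / (πD) = 18.0694·0.00363/(π·0.0745) = 0.28025 rev/s → ×60 = 16.815 rpm

value=16.81 rpm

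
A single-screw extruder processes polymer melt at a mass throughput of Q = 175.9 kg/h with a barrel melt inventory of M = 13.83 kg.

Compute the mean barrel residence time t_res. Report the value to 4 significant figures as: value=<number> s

Convert throughput: Q = 175.9 kg/h = 175.9/3600 = 0.0488611 kg/s
Mean residence time: t_res = M/Q_s = 13.83 kg / 0.0488611 kg/s = 283.047 s

value=283.0 s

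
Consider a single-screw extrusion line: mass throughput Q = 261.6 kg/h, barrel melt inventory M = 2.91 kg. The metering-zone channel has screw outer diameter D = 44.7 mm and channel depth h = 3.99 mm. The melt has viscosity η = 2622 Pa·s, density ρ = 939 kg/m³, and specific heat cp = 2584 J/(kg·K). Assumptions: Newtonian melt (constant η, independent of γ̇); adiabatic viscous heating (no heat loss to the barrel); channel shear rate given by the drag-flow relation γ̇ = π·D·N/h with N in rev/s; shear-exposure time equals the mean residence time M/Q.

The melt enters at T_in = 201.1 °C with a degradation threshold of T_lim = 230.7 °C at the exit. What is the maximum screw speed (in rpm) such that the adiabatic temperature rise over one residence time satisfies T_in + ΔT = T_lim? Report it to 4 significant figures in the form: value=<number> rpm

Q_s = Q / 3600 = 261.6 / 3600 = 0.0726667 kg/s
t_res = M / Q_s = 2.91 ÷ 0.0726667 = 40.0459 s
Geometry in SI: D = 44.7 mm → 0.0447 m, h = 3.99 mm → 0.00399 m
Allowable rise: ΔT_a = T_lim − T_in = 230.7 − 201.1 = 29.6 K
γ̇_max² = ΔT_a·ρ·cp/(η·t_res) = 29.6·939·2584/(2622·40.0459) = 684.005 s⁻²
γ̇_max = sqrt(684.005) = 26.1535 s⁻¹
N_max = γ̇_max h / (πD) = 26.1535·0.00399/(π·0.0447) = 0.743096 rev/s → ×60 = 44.5858 rpm

value=44.59 rpm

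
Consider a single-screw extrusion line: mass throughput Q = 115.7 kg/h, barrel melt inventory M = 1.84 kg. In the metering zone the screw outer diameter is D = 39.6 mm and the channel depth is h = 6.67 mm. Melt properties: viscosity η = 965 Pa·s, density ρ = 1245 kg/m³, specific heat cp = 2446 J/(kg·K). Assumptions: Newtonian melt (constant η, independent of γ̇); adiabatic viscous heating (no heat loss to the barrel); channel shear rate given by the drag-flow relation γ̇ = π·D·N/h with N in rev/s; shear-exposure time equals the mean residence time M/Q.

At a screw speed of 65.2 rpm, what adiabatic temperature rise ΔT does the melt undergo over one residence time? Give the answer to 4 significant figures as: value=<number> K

value=7.453 K

Throughput in SI: Q_s = 115.7 kg/h ÷ 3600 s/h = 0.0321389 kg/s
t_res = M / Q_s = 1.84 / 0.0321389 = 57.2515 s
D = 39.6 mm = 0.0396 m;  h = 6.67 mm = 0.00667 m;  N = 65.2 rpm / 60 = 1.08667 rev/s
Shear rate: γ̇ = πDN/h = π·0.0396·1.08667/0.00667 = 20.2682 s⁻¹
Adiabatic rise: ΔT = η γ̇² t_res / (ρ cp) = 965·(20.2682)²·57.2515 / (1245·2446) = 7.4528 K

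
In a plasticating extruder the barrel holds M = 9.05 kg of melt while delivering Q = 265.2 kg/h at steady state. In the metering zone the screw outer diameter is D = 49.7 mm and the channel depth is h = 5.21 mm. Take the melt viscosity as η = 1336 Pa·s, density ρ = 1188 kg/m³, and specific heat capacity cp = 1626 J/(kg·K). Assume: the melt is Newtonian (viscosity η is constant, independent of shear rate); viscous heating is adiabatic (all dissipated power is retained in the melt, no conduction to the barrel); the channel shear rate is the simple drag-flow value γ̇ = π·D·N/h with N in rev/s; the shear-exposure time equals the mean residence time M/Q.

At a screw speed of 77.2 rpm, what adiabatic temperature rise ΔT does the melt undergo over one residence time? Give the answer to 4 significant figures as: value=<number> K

Convert throughput: Q = 265.2 kg/h = 265.2/3600 = 0.0736667 kg/s
t_res = M / Q_s = 9.05 / 0.0736667 = 122.851 s
Convert to SI: D = 0.0497 m, h = 0.00521 m, N = 77.2/60 = 1.28667 rev/s
γ̇ = π·D·N / h = π · 0.0497 · 1.28667 / 0.00521 = 38.5598 s⁻¹
ΔT = η·γ̇²·t_res / (ρ·cp) = 1336 · (38.5598)² · 122.851 / (1188 · 1626) = 126.333 K

value=126.3 K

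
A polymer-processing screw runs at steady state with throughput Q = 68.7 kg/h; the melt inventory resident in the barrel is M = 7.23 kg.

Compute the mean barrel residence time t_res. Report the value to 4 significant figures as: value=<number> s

Convert throughput: Q = 68.7 kg/h = 68.7/3600 = 0.0190833 kg/s
t_res = M / Q_s = 7.23 / 0.0190833 = 378.865 s

value=378.9 s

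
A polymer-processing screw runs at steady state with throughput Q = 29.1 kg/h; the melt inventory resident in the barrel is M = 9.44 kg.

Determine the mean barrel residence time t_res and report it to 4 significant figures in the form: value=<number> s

value=1168. s

Throughput in SI: Q_s = 29.1 kg/h ÷ 3600 s/h = 0.00808333 kg/s
t_res = M / Q_s = 9.44 / 0.00808333 = 1167.84 s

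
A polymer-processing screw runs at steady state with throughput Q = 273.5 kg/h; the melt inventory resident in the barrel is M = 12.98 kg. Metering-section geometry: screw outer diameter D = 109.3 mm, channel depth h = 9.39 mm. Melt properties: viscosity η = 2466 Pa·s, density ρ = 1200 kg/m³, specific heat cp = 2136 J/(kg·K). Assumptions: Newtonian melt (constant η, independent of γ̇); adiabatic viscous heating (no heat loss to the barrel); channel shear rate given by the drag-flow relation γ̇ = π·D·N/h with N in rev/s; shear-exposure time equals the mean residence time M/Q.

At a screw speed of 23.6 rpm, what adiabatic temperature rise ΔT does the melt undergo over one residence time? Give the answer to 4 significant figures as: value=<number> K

Convert throughput: Q = 273.5 kg/h = 273.5/3600 = 0.0759722 kg/s
t_res = M / Q_s = 12.98 / 0.0759722 = 170.852 s
D = 109.3 mm = 0.1093 m;  h = 9.39 mm = 0.00939 m;  N = 23.6 rpm / 60 = 0.393333 rev/s
γ̇ = π·D·N / h = π · 0.1093 · 0.393333 / 0.00939 = 14.3835 s⁻¹
ΔT = η·γ̇²·t_res / (ρ·cp) = 2466 · (14.3835)² · 170.852 / (1200 · 2136) = 34.0064 K

value=34.01 K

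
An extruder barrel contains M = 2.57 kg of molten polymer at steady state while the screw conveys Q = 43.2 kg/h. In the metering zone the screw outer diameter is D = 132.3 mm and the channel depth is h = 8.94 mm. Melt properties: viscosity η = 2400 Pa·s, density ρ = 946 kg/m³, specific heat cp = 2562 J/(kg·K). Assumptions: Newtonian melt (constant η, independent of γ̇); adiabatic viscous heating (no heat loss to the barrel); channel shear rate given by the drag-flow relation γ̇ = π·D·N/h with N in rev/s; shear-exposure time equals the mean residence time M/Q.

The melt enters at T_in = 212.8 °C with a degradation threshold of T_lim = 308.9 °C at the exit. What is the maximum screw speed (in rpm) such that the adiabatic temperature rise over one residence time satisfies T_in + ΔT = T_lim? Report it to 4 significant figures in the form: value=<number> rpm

Convert throughput: Q = 43.2 kg/h = 43.2/3600 = 0.012 kg/s
t_res = M / Q_s = 2.57 ÷ 0.012 = 214.167 s
Convert to metres: D = 0.1323 m, h = 0.00894 m
Allowable rise: ΔT_a = T_lim − T_in = 308.9 − 212.8 = 96.1 K
Invert ΔT = ηγ̇²t_res/(ρcp) for γ̇: γ̇_max² = ΔT_a ρ cp / (η t_res) = 96.1·946·2562 / (2400·214.167) = 453.138 s⁻²
γ̇_max = sqrt(453.138) = 21.287 s⁻¹
Solve γ̇ = πDN/h for N: N_max = γ̇_max·h/(π·D) = 21.287 × 0.00894 / (π × 0.1323) = 0.457871 rev/s = 27.4723 rpm

value=27.47 rpm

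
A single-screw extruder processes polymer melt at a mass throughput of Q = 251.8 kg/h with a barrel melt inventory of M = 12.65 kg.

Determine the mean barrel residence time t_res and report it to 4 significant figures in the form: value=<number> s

Q_s = Q / 3600 = 251.8 / 3600 = 0.0699444 kg/s
t_res = M / Q_s = 12.65 / 0.0699444 = 180.858 s

value=180.9 s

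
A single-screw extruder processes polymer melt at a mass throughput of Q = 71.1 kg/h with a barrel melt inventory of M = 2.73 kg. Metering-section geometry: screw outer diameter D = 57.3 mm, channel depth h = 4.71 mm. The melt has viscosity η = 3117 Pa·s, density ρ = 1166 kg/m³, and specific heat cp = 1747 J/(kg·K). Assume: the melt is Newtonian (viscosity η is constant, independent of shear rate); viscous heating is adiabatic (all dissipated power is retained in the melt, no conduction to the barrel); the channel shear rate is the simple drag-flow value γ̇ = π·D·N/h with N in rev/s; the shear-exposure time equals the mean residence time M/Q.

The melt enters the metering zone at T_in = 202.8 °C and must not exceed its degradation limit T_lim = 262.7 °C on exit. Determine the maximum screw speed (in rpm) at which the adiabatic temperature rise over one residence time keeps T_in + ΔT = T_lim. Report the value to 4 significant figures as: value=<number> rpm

Convert throughput: Q = 71.1 kg/h = 71.1/3600 = 0.01975 kg/s
t_res = M / Q_s = 2.73 / 0.01975 = 138.228 s
Convert to metres: D = 0.0573 m, h = 0.00471 m
ΔT_a = T_lim − T_in = 262.7 °C − 202.8 °C = 59.9 K
γ̇_max² = ΔT_a·ρ·cp/(η·t_res) = 59.9·1166·1747/(3117·138.228) = 283.195 s⁻²
γ̇_max = √283.195 = 16.8284 s⁻¹
Solve γ̇ = πDN/h for N: N_max = γ̇_max·h/(π·D) = 16.8284 × 0.00471 / (π × 0.0573) = 0.440311 rev/s = 26.4187 rpm

value=26.42 rpm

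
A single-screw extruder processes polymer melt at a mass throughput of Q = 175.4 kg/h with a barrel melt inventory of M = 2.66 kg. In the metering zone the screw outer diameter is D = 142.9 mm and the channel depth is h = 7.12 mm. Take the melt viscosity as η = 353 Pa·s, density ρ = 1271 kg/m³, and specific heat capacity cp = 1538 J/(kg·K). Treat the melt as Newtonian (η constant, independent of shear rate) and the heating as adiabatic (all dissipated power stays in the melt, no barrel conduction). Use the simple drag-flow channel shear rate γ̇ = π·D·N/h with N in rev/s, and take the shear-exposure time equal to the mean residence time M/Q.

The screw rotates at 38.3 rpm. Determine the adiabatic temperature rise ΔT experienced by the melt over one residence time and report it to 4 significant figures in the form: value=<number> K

Convert throughput: Q = 175.4 kg/h = 175.4/3600 = 0.0487222 kg/s
Mean residence time: t_res = M/Q_s = 2.66 kg / 0.0487222 kg/s = 54.5952 s
Convert to SI: D = 0.1429 m, h = 0.00712 m, N = 38.3/60 = 0.638333 rev/s
Shear rate: γ̇ = πDN/h = π·0.1429·0.638333/0.00712 = 40.2485 s⁻¹
ΔT = η·γ̇²·t_res / (ρ·cp) = 353 · (40.2485)² · 54.5952 / (1271 · 1538) = 15.9708 K

value=15.97 K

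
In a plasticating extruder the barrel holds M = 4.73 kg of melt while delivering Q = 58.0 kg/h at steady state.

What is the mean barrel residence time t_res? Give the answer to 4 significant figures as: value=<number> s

Throughput in SI: Q_s = 58.0 kg/h ÷ 3600 s/h = 0.0161111 kg/s
Mean residence time: t_res = M/Q_s = 4.73 kg / 0.0161111 kg/s = 293.586 s

value=293.6 s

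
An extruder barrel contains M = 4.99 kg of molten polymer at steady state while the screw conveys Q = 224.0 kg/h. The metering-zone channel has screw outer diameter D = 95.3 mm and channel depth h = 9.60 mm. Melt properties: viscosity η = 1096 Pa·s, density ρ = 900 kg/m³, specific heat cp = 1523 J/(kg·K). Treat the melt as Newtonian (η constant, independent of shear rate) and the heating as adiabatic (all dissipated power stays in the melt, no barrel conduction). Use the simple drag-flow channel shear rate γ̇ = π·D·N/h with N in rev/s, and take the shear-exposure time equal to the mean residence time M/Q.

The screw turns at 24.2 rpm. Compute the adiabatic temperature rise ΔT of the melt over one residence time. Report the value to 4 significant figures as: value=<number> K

Q_s = Q / 3600 = 224.0 / 3600 = 0.0622222 kg/s
Mean residence time: t_res = M/Q_s = 4.99 kg / 0.0622222 kg/s = 80.1964 s
Convert to SI: D = 0.0953 m, h = 0.0096 m, N = 24.2/60 = 0.403333 rev/s
γ̇ = π·D·N / h = π · 0.0953 · 0.403333 / 0.0096 = 12.5787 s⁻¹
Adiabatic rise: ΔT = η γ̇² t_res / (ρ cp) = 1096·(12.5787)²·80.1964 / (900·1523) = 10.146 K

value=10.15 K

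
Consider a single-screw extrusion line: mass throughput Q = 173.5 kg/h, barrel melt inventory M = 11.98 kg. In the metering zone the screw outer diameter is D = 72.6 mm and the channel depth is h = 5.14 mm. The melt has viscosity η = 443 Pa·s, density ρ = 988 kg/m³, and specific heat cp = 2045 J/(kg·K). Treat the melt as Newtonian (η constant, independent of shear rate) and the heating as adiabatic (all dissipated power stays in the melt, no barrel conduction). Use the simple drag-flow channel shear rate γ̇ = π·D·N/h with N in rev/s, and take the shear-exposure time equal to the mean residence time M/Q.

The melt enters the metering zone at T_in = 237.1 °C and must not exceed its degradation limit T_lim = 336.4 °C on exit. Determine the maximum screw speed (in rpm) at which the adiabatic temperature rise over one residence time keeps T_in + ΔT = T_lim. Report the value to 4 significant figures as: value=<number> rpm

value=57.72 rpm

Q_s = Q / 3600 = 173.5 / 3600 = 0.0481944 kg/s
Mean residence time: t_res = M/Q_s = 11.98 kg / 0.0481944 kg/s = 248.576 s
Convert to metres: D = 0.0726 m, h = 0.00514 m
ΔT_a = T_lim − T_in = 336.4 − 237.1 = 99.3 K
Invert ΔT = ηγ̇²t_res/(ρcp) for γ̇: γ̇_max² = ΔT_a ρ cp / (η t_res) = 99.3·988·2045 / (443·248.576) = 1821.95 s⁻²
Take the square root: γ̇_max = √(1821.95) = 42.6843 s⁻¹
N_max = γ̇_max h / (πD) = 42.6843·0.00514/(π·0.0726) = 0.961932 rev/s → ×60 = 57.7159 rpm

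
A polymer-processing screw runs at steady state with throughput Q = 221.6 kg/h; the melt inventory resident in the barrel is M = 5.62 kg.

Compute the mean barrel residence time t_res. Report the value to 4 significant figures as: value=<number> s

Throughput in SI: Q_s = 221.6 kg/h ÷ 3600 s/h = 0.0615556 kg/s
t_res = M / Q_s = 5.62 / 0.0615556 = 91.2996 s

value=91.30 s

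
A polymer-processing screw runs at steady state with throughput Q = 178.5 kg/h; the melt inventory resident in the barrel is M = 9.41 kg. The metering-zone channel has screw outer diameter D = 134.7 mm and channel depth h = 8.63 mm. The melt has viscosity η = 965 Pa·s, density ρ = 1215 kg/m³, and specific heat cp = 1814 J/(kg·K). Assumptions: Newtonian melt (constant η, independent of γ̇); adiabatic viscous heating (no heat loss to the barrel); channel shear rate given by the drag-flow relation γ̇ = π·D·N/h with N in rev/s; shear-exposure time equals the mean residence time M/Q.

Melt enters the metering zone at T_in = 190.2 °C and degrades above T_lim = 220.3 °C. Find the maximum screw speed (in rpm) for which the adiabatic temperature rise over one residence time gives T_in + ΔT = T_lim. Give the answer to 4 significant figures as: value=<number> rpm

value=23.29 rpm

Convert throughput: Q = 178.5 kg/h = 178.5/3600 = 0.0495833 kg/s
t_res = M / Q_s = 9.41 / 0.0495833 = 189.782 s
D = 134.7 mm = 0.1347 m;  h = 8.63 mm = 0.00863 m
ΔT_a = T_lim − T_in = 220.3 °C − 190.2 °C = 30.1 K
γ̇_max² = ΔT_a·ρ·cp / (η·t_res) = [30.1 × 1215 × 1814] / [965 × 189.782] = 362.242 s⁻²
Take the square root: γ̇_max = √(362.242) = 19.0327 s⁻¹
N_max = γ̇_max·h / (π·D) = 19.0327 · 0.00863 / (π · 0.1347) = 0.388144 rev/s = 23.2886 rpm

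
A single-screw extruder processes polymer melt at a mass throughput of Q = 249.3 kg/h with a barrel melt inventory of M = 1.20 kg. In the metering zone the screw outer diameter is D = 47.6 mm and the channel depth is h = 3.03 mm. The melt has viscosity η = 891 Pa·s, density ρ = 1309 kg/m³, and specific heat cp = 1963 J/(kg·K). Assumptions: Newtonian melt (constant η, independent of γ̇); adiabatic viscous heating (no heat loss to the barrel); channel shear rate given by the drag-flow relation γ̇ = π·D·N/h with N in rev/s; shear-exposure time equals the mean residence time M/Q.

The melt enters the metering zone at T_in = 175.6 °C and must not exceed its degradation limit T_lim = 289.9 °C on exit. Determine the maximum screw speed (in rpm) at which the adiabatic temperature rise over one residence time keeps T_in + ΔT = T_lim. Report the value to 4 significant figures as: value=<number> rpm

value=167.7 rpm

Convert throughput: Q = 249.3 kg/h = 249.3/3600 = 0.06925 kg/s
t_res = M / Q_s = 1.20 ÷ 0.06925 = 17.3285 s
D = 47.6 mm = 0.0476 m;  h = 3.03 mm = 0.00303 m
Allowable rise: ΔT_a = T_lim − T_in = 289.9 − 175.6 = 114.3 K
γ̇_max² = ΔT_a·ρ·cp / (η·t_res) = [114.3 × 1309 × 1963] / [891 × 17.3285] = 19022.5 s⁻²
γ̇_max = √19022.5 = 137.922 s⁻¹
N_max = γ̇_max·h / (π·D) = 137.922 · 0.00303 / (π · 0.0476) = 2.7946 rev/s = 167.676 rpm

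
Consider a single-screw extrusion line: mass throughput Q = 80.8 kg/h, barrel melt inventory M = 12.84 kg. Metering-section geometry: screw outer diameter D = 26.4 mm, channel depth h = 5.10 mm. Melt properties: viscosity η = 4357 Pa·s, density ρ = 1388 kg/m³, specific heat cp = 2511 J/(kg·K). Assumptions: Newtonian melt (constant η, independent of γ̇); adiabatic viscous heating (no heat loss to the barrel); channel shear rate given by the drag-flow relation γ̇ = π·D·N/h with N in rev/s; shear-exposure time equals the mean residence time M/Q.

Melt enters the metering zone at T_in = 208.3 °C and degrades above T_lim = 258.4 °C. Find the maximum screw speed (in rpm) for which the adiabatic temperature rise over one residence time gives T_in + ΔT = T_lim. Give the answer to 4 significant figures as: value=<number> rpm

value=30.88 rpm

Throughput in SI: Q_s = 80.8 kg/h ÷ 3600 s/h = 0.0224444 kg/s
Mean residence time: t_res = M/Q_s = 12.84 kg / 0.0224444 kg/s = 572.079 s
Convert to metres: D = 0.0264 m, h = 0.0051 m
Allowable rise: ΔT_a = T_lim − T_in = 258.4 − 208.3 = 50.1 K
γ̇_max² = ΔT_a·ρ·cp/(η·t_res) = 50.1·1388·2511/(4357·572.079) = 70.0536 s⁻²
γ̇_max = √70.0536 = 8.3698 s⁻¹
N_max = γ̇_max h / (πD) = 8.3698·0.0051/(π·0.0264) = 0.514673 rev/s → ×60 = 30.8804 rpm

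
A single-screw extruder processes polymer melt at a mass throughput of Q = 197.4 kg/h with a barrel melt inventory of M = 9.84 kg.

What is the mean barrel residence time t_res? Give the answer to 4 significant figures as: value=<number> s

Q_s = Q / 3600 = 197.4 / 3600 = 0.0548333 kg/s
Mean residence time: t_res = M/Q_s = 9.84 kg / 0.0548333 kg/s = 179.453 s

value=179.5 s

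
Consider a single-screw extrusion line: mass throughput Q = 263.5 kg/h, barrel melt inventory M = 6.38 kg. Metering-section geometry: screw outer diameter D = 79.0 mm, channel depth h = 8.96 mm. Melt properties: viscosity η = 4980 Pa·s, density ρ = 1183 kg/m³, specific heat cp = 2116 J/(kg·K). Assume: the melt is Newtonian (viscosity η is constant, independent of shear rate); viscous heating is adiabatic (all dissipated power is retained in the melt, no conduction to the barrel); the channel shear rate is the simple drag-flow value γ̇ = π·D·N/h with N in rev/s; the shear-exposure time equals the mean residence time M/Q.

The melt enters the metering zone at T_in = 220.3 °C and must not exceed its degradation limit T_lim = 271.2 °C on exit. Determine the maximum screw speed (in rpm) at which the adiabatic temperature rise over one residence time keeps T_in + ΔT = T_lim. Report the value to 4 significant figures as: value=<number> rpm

Throughput in SI: Q_s = 263.5 kg/h ÷ 3600 s/h = 0.0731944 kg/s
Mean residence time: t_res = M/Q_s = 6.38 kg / 0.0731944 kg/s = 87.1651 s
D = 79.0 mm = 0.079 m;  h = 8.96 mm = 0.00896 m
ΔT_a = T_lim − T_in = 271.2 °C − 220.3 °C = 50.9 K
γ̇_max² = ΔT_a·ρ·cp / (η·t_res) = [50.9 × 1183 × 2116] / [4980 × 87.1651] = 293.526 s⁻²
γ̇_max = sqrt(293.526) = 17.1326 s⁻¹
N_max = γ̇_max h / (πD) = 17.1326·0.00896/(π·0.079) = 0.618521 rev/s → ×60 = 37.1112 rpm

value=37.11 rpm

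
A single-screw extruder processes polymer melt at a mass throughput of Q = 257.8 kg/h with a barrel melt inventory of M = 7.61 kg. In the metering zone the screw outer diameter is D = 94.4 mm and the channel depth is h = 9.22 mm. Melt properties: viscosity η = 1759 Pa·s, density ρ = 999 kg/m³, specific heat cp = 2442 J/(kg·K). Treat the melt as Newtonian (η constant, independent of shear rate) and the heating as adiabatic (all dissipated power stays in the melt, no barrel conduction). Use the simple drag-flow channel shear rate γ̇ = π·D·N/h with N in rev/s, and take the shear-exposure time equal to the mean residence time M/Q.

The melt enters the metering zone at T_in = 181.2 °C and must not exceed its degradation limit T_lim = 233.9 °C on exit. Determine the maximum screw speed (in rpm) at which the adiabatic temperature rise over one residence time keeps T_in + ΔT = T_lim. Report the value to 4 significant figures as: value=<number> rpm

Throughput in SI: Q_s = 257.8 kg/h ÷ 3600 s/h = 0.0716111 kg/s
Mean residence time: t_res = M/Q_s = 7.61 kg / 0.0716111 kg/s = 106.268 s
Geometry in SI: D = 94.4 mm → 0.0944 m, h = 9.22 mm → 0.00922 m
ΔT_a = T_lim − T_in = 233.9 − 181.2 = 52.7 K
γ̇_max² = ΔT_a·ρ·cp/(η·t_res) = 52.7·999·2442/(1759·106.268) = 687.783 s⁻²
γ̇_max = √687.783 = 26.2256 s⁻¹
N_max = γ̇_max·h / (π·D) = 26.2256 · 0.00922 / (π · 0.0944) = 0.815333 rev/s = 48.92 rpm

value=48.92 rpm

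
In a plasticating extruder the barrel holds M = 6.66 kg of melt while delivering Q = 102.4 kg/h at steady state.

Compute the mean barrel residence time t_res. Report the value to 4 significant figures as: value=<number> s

value=234.1 s

Throughput in SI: Q_s = 102.4 kg/h ÷ 3600 s/h = 0.0284444 kg/s
Mean residence time: t_res = M/Q_s = 6.66 kg / 0.0284444 kg/s = 234.141 s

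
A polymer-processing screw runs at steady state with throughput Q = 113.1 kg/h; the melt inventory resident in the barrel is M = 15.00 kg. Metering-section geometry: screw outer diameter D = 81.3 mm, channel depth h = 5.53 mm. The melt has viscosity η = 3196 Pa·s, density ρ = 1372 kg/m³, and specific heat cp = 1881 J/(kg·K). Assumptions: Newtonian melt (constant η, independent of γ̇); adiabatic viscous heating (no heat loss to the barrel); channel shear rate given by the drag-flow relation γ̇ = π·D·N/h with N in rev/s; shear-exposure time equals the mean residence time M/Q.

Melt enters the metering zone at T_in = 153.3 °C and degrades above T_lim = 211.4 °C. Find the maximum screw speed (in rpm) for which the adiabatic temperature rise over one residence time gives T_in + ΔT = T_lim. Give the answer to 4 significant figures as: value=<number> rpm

Q_s = Q / 3600 = 113.1 / 3600 = 0.0314167 kg/s
t_res = M / Q_s = 15.00 / 0.0314167 = 477.454 s
Convert to metres: D = 0.0813 m, h = 0.00553 m
Allowable rise: ΔT_a = T_lim − T_in = 211.4 − 153.3 = 58.1 K
γ̇_max² = ΔT_a·ρ·cp / (η·t_res) = [58.1 × 1372 × 1881] / [3196 × 477.454] = 98.261 s⁻²
γ̇_max = √98.261 = 9.91267 s⁻¹
N_max = γ̇_max h / (πD) = 9.91267·0.00553/(π·0.0813) = 0.214623 rev/s → ×60 = 12.8774 rpm

value=12.88 rpm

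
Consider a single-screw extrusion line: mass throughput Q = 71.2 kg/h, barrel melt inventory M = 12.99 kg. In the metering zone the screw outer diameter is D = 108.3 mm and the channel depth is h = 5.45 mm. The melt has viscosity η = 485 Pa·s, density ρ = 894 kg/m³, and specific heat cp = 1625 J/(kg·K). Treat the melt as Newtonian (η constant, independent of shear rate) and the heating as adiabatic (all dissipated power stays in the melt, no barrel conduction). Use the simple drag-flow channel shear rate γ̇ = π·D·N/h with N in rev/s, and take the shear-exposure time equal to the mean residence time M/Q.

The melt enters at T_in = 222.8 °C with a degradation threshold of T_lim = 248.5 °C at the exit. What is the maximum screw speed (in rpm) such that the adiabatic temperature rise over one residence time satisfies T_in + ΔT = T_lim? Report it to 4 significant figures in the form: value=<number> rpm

value=10.41 rpm

Throughput in SI: Q_s = 71.2 kg/h ÷ 3600 s/h = 0.0197778 kg/s
t_res = M / Q_s = 12.99 ÷ 0.0197778 = 656.798 s
D = 108.3 mm = 0.1083 m;  h = 5.45 mm = 0.00545 m
ΔT_a = T_lim − T_in = 248.5 − 222.8 = 25.7 K
γ̇_max² = ΔT_a·ρ·cp / (η·t_res) = [25.7 × 894 × 1625] / [485 × 656.798] = 117.206 s⁻²
γ̇_max = √117.206 = 10.8262 s⁻¹
N_max = γ̇_max·h / (π·D) = 10.8262 · 0.00545 / (π · 0.1083) = 0.173418 rev/s = 10.4051 rpm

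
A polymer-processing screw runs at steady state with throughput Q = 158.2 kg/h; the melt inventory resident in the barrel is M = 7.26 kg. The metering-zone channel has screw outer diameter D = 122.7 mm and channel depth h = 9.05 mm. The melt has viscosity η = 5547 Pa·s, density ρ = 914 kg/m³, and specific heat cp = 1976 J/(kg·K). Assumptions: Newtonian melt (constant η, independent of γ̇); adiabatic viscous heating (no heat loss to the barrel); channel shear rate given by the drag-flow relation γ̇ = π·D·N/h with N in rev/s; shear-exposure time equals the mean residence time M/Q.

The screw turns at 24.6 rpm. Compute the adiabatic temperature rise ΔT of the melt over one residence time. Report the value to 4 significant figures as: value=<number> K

Convert throughput: Q = 158.2 kg/h = 158.2/3600 = 0.0439444 kg/s
Mean residence time: t_res = M/Q_s = 7.26 kg / 0.0439444 kg/s = 165.209 s
Convert to SI: D = 0.1227 m, h = 0.00905 m, N = 24.6/60 = 0.41 rev/s
γ̇ = π D N / h = (π)(0.1227)(0.41) / 0.00905 = 17.4634 s⁻¹
ΔT = η·γ̇²·t_res/(ρ·cp) = [5547 × 17.4634² × 165.209] / [914 × 1976] = 154.745 K

value=154.7 K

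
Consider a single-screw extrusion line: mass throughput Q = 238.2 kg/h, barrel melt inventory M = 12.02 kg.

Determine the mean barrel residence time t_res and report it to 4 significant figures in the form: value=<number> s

Convert throughput: Q = 238.2 kg/h = 238.2/3600 = 0.0661667 kg/s
t_res = M / Q_s = 12.02 ÷ 0.0661667 = 181.662 s

value=181.7 s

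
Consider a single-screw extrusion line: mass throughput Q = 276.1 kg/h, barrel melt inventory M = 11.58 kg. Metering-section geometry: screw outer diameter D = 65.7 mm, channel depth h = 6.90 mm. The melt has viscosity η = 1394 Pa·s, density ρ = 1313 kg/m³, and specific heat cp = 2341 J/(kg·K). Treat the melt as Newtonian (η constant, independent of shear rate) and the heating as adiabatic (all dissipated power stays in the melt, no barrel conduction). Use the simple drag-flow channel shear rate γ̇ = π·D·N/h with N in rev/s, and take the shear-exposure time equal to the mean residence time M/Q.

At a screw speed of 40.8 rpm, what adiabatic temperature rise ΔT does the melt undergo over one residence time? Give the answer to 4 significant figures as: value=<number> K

value=28.33 K

Convert throughput: Q = 276.1 kg/h = 276.1/3600 = 0.0766944 kg/s
t_res = M / Q_s = 11.58 / 0.0766944 = 150.989 s
Geometry in metres: D = 65.7 mm → 0.0657 m, h = 6.90 mm → 0.0069 m; screw speed N = 40.8 rpm = 0.68 rev/s
Shear rate: γ̇ = πDN/h = π·0.0657·0.68/0.0069 = 20.3411 s⁻¹
ΔT = η·γ̇²·t_res/(ρ·cp) = [1394 × 20.3411² × 150.989] / [1313 × 2341] = 28.3329 K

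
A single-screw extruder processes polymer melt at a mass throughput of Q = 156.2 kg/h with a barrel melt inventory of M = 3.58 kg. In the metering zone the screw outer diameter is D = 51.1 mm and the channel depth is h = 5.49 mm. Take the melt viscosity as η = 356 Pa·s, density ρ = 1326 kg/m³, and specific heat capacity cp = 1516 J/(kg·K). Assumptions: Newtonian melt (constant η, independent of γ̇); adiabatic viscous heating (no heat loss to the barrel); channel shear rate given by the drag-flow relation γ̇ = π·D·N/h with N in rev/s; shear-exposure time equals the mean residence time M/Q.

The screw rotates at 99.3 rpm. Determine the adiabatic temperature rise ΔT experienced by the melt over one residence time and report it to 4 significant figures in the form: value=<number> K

value=34.22 K

Convert throughput: Q = 156.2 kg/h = 156.2/3600 = 0.0433889 kg/s
t_res = M / Q_s = 3.58 / 0.0433889 = 82.5096 s
Convert to SI: D = 0.0511 m, h = 0.00549 m, N = 99.3/60 = 1.655 rev/s
γ̇ = π·D·N / h = π · 0.0511 · 1.655 / 0.00549 = 48.3945 s⁻¹
ΔT = η·γ̇²·t_res/(ρ·cp) = [356 × 48.3945² × 82.5096] / [1326 × 1516] = 34.2219 K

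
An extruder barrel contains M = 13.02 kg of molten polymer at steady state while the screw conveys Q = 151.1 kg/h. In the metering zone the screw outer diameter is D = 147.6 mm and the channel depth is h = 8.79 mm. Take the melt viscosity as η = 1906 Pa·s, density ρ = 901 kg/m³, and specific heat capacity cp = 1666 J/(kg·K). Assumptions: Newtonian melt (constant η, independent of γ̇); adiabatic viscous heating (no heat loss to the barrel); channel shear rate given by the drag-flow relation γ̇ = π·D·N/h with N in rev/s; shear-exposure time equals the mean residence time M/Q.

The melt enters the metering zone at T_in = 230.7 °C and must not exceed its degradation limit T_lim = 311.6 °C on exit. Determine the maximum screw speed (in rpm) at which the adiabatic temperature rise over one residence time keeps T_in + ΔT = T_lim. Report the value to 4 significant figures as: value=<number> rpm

Throughput in SI: Q_s = 151.1 kg/h ÷ 3600 s/h = 0.0419722 kg/s
t_res = M / Q_s = 13.02 ÷ 0.0419722 = 310.205 s
D = 147.6 mm = 0.1476 m;  h = 8.79 mm = 0.00879 m
Allowable rise: ΔT_a = T_lim − T_in = 311.6 − 230.7 = 80.9 K
γ̇_max² = ΔT_a·ρ·cp/(η·t_res) = 80.9·901·1666/(1906·310.205) = 205.389 s⁻²
γ̇_max = √205.389 = 14.3314 s⁻¹
Solve γ̇ = πDN/h for N: N_max = γ̇_max·h/(π·D) = 14.3314 × 0.00879 / (π × 0.1476) = 0.271669 rev/s = 16.3002 rpm

value=16.30 rpm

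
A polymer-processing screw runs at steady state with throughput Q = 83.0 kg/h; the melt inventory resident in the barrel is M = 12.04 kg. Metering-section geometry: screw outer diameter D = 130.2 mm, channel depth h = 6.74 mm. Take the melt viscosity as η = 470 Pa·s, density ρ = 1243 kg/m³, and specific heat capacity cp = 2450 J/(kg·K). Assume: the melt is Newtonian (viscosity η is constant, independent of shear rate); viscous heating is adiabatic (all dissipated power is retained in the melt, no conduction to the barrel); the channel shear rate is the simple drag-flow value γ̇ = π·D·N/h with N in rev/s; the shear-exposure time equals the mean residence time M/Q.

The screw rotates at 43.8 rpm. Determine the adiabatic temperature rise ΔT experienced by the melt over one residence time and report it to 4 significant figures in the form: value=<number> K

value=158.2 K

Convert throughput: Q = 83.0 kg/h = 83.0/3600 = 0.0230556 kg/s
t_res = M / Q_s = 12.04 ÷ 0.0230556 = 522.217 s
D = 130.2 mm = 0.1302 m;  h = 6.74 mm = 0.00674 m;  N = 43.8 rpm / 60 = 0.73 rev/s
γ̇ = π D N / h = (π)(0.1302)(0.73) / 0.00674 = 44.302 s⁻¹
Adiabatic rise: ΔT = η γ̇² t_res / (ρ cp) = 470·(44.302)²·522.217 / (1243·2450) = 158.183 K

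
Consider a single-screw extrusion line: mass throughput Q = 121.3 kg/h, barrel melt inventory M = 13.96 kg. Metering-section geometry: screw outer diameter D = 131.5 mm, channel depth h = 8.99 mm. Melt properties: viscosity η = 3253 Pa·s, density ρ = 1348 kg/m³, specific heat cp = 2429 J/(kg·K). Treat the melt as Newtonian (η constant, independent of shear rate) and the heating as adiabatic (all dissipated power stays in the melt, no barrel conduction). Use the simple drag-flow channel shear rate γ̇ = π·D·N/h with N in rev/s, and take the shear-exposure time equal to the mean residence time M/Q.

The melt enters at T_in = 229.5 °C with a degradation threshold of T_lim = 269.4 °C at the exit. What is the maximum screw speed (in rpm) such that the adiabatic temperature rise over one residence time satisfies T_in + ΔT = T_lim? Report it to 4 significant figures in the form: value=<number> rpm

Throughput in SI: Q_s = 121.3 kg/h ÷ 3600 s/h = 0.0336944 kg/s
t_res = M / Q_s = 13.96 / 0.0336944 = 414.312 s
D = 131.5 mm = 0.1315 m;  h = 8.99 mm = 0.00899 m
ΔT_a = T_lim − T_in = 269.4 °C − 229.5 °C = 39.9 K
γ̇_max² = ΔT_a·ρ·cp/(η·t_res) = 39.9·1348·2429/(3253·414.312) = 96.9347 s⁻²
γ̇_max = sqrt(96.9347) = 9.84554 s⁻¹
N_max = γ̇_max h / (πD) = 9.84554·0.00899/(π·0.1315) = 0.214251 rev/s → ×60 = 12.8551 rpm

value=12.86 rpm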